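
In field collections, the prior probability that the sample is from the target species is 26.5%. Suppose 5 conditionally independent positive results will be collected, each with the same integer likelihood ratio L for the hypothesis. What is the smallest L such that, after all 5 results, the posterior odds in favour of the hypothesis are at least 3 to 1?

Prior odds = 0.265/0.735 = 53/147.
Target odds = 3.
Need L⁵ ≥ 3 ÷ (53/147) = 441/53.
1⁵ = 1 < 441/53 ≤ 32 = 2⁵, so L = 2.

2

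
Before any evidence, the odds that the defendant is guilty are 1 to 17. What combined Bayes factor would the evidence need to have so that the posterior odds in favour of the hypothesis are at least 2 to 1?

Prior odds = 1/17.
Target odds = 2.
Required Bayes factor = 2 ÷ (1/17) = 34.

34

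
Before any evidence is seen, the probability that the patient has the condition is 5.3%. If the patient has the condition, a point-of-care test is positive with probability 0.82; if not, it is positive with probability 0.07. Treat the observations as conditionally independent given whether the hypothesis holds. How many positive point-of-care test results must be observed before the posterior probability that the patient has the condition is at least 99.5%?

Prior odds: 0.053 ÷ 0.947 = 53/947.
Likelihood ratio of a positive = 0.82/0.07 = 82/7.
Target posterior odds = 0.995/0.005 = 199.
Need (53/947) × (82/7)ⁿ ≥ 199, i.e. (82/7)ⁿ ≥ 188453/53.
(82/7)³ = 551368/343 falls short of 188453/53 but (82/7)⁴ = 45212176/2401 reaches it, so n = 4.

4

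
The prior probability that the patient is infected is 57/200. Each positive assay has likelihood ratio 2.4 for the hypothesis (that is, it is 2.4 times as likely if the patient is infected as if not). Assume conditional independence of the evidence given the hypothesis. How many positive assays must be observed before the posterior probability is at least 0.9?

Prior odds = 0.285/0.715 = 57/143.
Likelihood ratio per positive assay = 2.4.
Target posterior odds = 0.9/0.1 = 9.
Need (57/143) × 2.4ⁿ ≥ 9, i.e. 2.4ⁿ ≥ 429/19.
2.4³ = 13.824 falls short of 429/19 but 2.4⁴ = 33.1776 reaches it, so n = 4.

4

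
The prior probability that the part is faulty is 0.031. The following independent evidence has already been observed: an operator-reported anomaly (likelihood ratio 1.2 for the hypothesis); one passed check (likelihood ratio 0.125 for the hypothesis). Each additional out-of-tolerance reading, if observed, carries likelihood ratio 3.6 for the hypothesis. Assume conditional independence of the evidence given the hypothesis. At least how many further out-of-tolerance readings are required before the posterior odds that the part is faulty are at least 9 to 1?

Prior odds = 0.031/0.969 = 31/969.
Combined Bayes factor of the evidence already in hand = 1.2 × 0.125 = 0.15.
Odds after that evidence = (31/969) × 0.15 = 31/6460.
Target odds = 9.
Need 3.6ⁿ ≥ 9 ÷ (31/6460) = 58140/31.
3.6⁵ = 604.66176 falls short of 58140/31 but 3.6⁶ = 34012224/15625 reaches it, so n = 6.

6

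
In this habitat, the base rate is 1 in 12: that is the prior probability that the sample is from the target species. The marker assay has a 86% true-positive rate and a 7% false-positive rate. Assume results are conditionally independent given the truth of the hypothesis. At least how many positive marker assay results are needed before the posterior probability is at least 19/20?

3

Prior odds: (1/12) ÷ (11/12) = 1/11.
Likelihood ratio of a positive result = 0.86/0.07 = 86/7.
Target odds: 0.95 ÷ 0.05 = 19.
Need (1/11) × (86/7)ⁿ ≥ 19, i.e. (86/7)ⁿ ≥ 209.
(86/7)² = 7396/49 falls short of 209 but (86/7)³ = 636056/343 reaches it, so n = 3.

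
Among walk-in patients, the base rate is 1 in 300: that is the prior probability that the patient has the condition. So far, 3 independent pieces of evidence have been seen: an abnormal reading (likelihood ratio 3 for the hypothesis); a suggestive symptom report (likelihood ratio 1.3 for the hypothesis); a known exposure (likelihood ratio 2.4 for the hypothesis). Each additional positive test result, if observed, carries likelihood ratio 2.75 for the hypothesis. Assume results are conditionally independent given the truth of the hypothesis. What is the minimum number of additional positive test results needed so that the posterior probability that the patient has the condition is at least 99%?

8

Prior odds = (1/300)/(299/300) = 1/299.
Combined Bayes factor of the evidence already in hand = 3 × 1.3 × 2.4 = 9.36.
Odds after that evidence = (1/299) × 9.36 = 18/575.
Target odds = 0.99/0.01 = 99.
Need 2.75ⁿ ≥ 99 ÷ (18/575) = 3162.5.
2.75⁷ = 19487171/16384 falls short of 3162.5 but 2.75⁸ = 214358881/65536 reaches it, so n = 8.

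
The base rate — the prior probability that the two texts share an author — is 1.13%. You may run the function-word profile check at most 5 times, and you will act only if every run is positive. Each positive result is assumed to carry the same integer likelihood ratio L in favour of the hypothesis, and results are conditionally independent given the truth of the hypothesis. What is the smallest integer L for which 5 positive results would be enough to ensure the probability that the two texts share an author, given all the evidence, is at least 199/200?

8

Prior odds = 0.0113/0.9887 = 113/9887.
Target odds = 0.995/0.005 = 199.
Need L⁵ ≥ 199 ÷ (113/9887) = 1967513/113.
7⁵ = 16807 < 1967513/113 ≤ 32768 = 8⁵, so L = 8.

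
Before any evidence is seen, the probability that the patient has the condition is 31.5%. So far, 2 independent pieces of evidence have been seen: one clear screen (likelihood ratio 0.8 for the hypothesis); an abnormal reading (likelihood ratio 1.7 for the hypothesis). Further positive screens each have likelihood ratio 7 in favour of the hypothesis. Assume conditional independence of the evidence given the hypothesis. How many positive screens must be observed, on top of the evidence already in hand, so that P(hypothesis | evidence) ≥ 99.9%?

4

Prior odds = 0.315/0.685 = 63/137.
Combined Bayes factor of the evidence already in hand = 0.8 × 1.7 = 1.36.
Odds after that evidence = (63/137) × 1.36 = 2142/3425.
Target odds = 0.999/0.001 = 999.
Need 7ⁿ ≥ 999 ÷ (2142/3425) = 380175/238.
7³ = 343 falls short of 380175/238 but 7⁴ = 2401 reaches it, so n = 4.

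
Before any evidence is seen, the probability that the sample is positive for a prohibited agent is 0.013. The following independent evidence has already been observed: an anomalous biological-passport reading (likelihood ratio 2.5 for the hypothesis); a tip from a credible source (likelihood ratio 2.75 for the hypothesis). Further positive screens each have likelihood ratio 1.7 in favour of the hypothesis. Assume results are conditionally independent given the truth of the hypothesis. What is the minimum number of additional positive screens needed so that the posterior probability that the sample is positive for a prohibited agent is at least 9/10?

9

Prior odds = 0.013/0.987 = 13/987.
Combined Bayes factor of the evidence already in hand = 2.5 × 2.75 = 6.875.
Odds after that evidence = (13/987) × 6.875 = 715/7896.
Target odds = 0.9/0.1 = 9.
Need 1.7ⁿ ≥ 9 ÷ (715/7896) = 71064/715.
1.7⁸ ≈69.7576 falls short of 71064/715 but 1.7⁹ ≈118.588 reaches it, so n = 9.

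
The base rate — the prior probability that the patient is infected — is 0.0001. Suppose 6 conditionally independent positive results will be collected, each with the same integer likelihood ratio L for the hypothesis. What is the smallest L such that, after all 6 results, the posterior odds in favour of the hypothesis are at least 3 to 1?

6

Prior odds = 0.0001/0.9999 = 1/9999.
Target odds = 3.
Need L⁶ ≥ 3 ÷ (1/9999) = 29997.
5⁶ = 15625 < 29997 ≤ 46656 = 6⁶, so L = 6.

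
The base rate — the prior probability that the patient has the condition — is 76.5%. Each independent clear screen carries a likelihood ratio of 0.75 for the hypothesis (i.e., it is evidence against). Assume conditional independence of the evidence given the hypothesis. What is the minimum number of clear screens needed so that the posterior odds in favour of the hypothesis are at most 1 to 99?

Prior odds = 0.765/0.235 = 153/47.
Likelihood ratio per clear screen = 0.75.
Target odds = 1/99.
Require 0.75ⁿ ≤ 1/99 ÷ (153/47) = 47/15147.
0.75²⁰ ≈0.00317121 is still above 47/15147 but 0.75²¹ ≈0.00237841 is at or below it, so n = 21.

21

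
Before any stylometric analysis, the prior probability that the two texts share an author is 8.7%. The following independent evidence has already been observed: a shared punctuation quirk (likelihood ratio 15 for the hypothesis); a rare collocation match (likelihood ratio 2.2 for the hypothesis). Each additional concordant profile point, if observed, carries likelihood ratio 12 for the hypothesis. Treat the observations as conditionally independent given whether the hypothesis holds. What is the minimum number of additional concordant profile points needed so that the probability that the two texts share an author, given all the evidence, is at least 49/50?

Prior odds = 0.087/0.913 = 87/913.
Combined Bayes factor of the evidence already in hand = 15 × 2.2 = 33.
Odds after that evidence = (87/913) × 33 = 261/83.
Target odds = 0.98/0.02 = 49.
Need 12ⁿ ≥ 49 ÷ (261/83) = 4067/261.
12¹ = 12 falls short of 4067/261 but 12² = 144 reaches it, so n = 2.

2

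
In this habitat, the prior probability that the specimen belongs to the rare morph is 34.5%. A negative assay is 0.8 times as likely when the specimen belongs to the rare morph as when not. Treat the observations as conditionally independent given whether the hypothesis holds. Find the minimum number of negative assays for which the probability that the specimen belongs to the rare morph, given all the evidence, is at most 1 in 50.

15

Prior odds = 0.345/0.655 = 69/131.
Likelihood ratio per negative assay = 0.8.
Target odds: 0.02 ÷ 0.98 = 1/49.
Require 0.8ⁿ ≤ 1/49 ÷ (69/131) = 131/3381.
0.8¹⁴ ≈0.0439805 is still above 131/3381 but 0.8¹⁵ ≈0.0351844 is at or below it, so n = 15.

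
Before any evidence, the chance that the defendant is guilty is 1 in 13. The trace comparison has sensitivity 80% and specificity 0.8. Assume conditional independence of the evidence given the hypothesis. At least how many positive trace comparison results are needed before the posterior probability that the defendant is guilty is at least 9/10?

4

Prior odds: (1/13) ÷ (12/13) = 1/12.
False-positive rate = 1 − 0.8 = 0.2; likelihood ratio of a positive = 0.8/0.2 = 4.
Target posterior odds = 0.9/0.1 = 9.
Require 4ⁿ ≥ 9 ÷ (1/12) = 108.
4³ = 64 falls short of 108 but 4⁴ = 256 reaches it, so n = 4.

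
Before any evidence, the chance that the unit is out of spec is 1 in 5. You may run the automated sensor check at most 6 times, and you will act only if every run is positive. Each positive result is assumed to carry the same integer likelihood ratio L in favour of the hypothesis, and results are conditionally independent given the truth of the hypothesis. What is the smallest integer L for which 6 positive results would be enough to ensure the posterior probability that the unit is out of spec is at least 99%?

3

Prior odds = 0.2/0.8 = 0.25.
Target odds = 0.99/0.01 = 99.
Need L⁶ ≥ 99 ÷ 0.25 = 396.
2⁶ = 64 < 396 ≤ 729 = 3⁶, so L = 3.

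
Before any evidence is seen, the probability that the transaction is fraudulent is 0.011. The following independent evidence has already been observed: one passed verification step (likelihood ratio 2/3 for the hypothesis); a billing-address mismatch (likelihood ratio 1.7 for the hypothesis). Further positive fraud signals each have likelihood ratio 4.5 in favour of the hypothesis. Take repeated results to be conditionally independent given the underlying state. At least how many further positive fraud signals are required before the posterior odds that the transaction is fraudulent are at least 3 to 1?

4

Prior odds = 0.011/0.989 = 11/989.
Combined Bayes factor of the evidence already in hand = (2/3) × 1.7 = 17/15.
Odds after that evidence = (11/989) × 17/15 = 187/14835.
Target odds = 3.
Need 4.5ⁿ ≥ 3 ÷ (187/14835) = 44505/187.
4.5³ = 91.125 falls short of 44505/187 but 4.5⁴ = 410.0625 reaches it, so n = 4.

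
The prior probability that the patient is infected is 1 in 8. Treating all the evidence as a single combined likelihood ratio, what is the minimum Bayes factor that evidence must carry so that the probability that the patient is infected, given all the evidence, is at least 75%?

21

Prior odds = 0.125/0.875 = 1/7.
Target odds = 0.75/0.25 = 3.
Required Bayes factor = 3 ÷ (1/7) = 21.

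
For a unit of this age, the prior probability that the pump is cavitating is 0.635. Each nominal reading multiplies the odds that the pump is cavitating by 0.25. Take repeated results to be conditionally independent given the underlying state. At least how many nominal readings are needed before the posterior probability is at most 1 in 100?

4

Prior odds = 0.635/0.365 = 127/73.
Likelihood ratio per nominal reading = 0.25.
Target posterior odds = 0.01/0.99 = 1/99.
Require 0.25ⁿ ≤ 1/99 ÷ (127/73) = 73/12573.
0.25³ = 0.015625 is still above 73/12573 but 0.25⁴ = 0.00390625 is at or below it, so n = 4.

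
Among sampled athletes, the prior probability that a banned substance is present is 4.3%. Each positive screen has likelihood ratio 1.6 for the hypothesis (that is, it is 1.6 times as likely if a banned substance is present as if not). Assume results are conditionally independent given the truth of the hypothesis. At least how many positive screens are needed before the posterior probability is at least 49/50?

15

Prior odds = 0.043/0.957 = 43/957.
Likelihood ratio per positive screen = 1.6.
Target odds: 0.98 ÷ 0.02 = 49.
Require 1.6ⁿ ≥ 49 ÷ (43/957) = 46893/43.
1.6¹⁴ ≈720.576 falls short of 46893/43 but 1.6¹⁵ ≈1152.92 reaches it, so n = 15.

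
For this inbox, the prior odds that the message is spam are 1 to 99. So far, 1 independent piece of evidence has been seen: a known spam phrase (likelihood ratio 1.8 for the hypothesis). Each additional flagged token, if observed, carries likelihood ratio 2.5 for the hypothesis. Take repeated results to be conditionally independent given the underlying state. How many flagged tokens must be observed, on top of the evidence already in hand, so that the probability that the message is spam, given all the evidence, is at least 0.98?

9

Prior odds = 1/99.
Bayes factor of the evidence already in hand = 1.8.
Odds after that evidence = (1/99) × 1.8 = 1/55.
Target odds = 0.98/0.02 = 49.
Need 2.5ⁿ ≥ 49 ÷ (1/55) = 2695.
2.5⁸ = 390625/256 falls short of 2695 but 2.5⁹ = 1953125/512 reaches it, so n = 9.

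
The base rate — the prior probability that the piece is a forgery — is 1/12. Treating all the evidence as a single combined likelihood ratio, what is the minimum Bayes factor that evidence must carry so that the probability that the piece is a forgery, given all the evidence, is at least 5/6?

Prior odds = (1/12)/(11/12) = 1/11.
Target odds = (5/6)/(1/6) = 5.
Required Bayes factor = 5 ÷ (1/11) = 55.

55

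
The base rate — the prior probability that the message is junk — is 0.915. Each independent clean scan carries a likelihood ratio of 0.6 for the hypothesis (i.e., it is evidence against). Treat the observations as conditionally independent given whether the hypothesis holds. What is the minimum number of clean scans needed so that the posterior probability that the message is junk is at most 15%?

9

Prior odds: 0.915 ÷ 0.085 = 183/17.
Likelihood ratio per clean scan = 0.6.
Target posterior odds = 0.15/0.85 = 3/17.
Require 0.6ⁿ ≤ 3/17 ÷ (183/17) = 1/61.
0.6⁸ = 6561/390625 is still above 1/61 but 0.6⁹ = 19683/1953125 is at or below it, so n = 9.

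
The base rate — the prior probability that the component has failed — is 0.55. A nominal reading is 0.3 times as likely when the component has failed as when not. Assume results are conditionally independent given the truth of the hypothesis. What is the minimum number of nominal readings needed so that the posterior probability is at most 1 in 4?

2

Prior odds = 0.55/0.45 = 11/9.
Likelihood ratio per nominal reading = 0.3.
Target posterior odds = 0.25/0.75 = 1/3.
Need (11/9) × 0.3ⁿ ≤ 1/3, i.e. 0.3ⁿ ≤ 3/11.
0.3¹ = 0.3 is still above 3/11 but 0.3² = 0.09 is at or below it, so n = 2.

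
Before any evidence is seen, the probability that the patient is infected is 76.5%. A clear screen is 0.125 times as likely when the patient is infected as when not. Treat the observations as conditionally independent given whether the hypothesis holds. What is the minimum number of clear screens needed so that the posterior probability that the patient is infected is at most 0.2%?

4

Prior odds = 0.765/0.235 = 153/47.
Likelihood ratio per clear screen = 0.125.
Target posterior odds = 0.002/0.998 = 1/499.
Need (153/47) × 0.125ⁿ ≤ 1/499, i.e. 0.125ⁿ ≤ 47/76347.
0.125³ = 0.001953125 is still above 47/76347 but 0.125⁴ = 1/4096 is at or below it, so n = 4.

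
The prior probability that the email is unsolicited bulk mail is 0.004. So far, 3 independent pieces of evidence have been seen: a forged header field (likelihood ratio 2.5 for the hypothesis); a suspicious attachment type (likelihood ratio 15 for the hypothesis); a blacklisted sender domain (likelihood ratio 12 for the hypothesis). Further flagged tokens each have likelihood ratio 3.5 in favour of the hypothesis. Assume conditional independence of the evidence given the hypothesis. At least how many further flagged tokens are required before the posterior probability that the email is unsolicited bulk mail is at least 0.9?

Prior odds = 0.004/0.996 = 1/249.
Combined Bayes factor of the evidence already in hand = 2.5 × 15 × 12 = 450.
Odds after that evidence = (1/249) × 450 = 150/83.
Target odds = 0.9/0.1 = 9.
Need 3.5ⁿ ≥ 9 ÷ (150/83) = 4.98.
3.5¹ = 3.5 falls short of 4.98 but 3.5² = 12.25 reaches it, so n = 2.

2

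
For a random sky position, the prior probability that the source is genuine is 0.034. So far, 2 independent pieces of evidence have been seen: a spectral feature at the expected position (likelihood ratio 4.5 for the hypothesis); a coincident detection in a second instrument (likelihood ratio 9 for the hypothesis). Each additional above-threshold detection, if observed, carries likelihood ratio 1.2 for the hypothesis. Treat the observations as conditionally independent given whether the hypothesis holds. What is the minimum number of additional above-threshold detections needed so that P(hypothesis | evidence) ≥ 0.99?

Prior odds = 0.034/0.966 = 17/483.
Combined Bayes factor of the evidence already in hand = 4.5 × 9 = 40.5.
Odds after that evidence = (17/483) × 40.5 = 459/322.
Target odds = 0.99/0.01 = 99.
Need 1.2ⁿ ≥ 99 ÷ (459/322) = 3542/51.
1.2²³ ≈66.2474 falls short of 3542/51 but 1.2²⁴ ≈79.4968 reaches it, so n = 24.

24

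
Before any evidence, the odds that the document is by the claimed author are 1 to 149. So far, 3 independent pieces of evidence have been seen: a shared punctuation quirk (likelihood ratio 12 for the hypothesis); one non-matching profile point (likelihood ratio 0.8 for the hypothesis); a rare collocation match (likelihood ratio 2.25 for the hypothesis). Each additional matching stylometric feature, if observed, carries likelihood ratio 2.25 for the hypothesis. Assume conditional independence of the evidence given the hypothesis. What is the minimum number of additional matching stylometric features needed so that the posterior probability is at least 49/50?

8

Prior odds = 1/149.
Combined Bayes factor of the evidence already in hand = 12 × 0.8 × 2.25 = 21.6.
Odds after that evidence = (1/149) × 21.6 = 108/745.
Target odds = 0.98/0.02 = 49.
Need 2.25ⁿ ≥ 49 ÷ (108/745) = 36505/108.
2.25⁷ = 4782969/16384 falls short of 36505/108 but 2.25⁸ = 43046721/65536 reaches it, so n = 8.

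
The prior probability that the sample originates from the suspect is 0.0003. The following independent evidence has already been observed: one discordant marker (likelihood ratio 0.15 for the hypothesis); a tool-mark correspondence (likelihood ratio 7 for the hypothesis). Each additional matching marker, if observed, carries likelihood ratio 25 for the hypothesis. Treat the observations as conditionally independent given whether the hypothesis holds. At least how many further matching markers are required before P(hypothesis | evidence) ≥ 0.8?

Prior odds = 0.0003/0.9997 = 3/9997.
Combined Bayes factor of the evidence already in hand = 0.15 × 7 = 1.05.
Odds after that evidence = (3/9997) × 1.05 = 63/199940.
Target odds = 0.8/0.2 = 4.
Need 25ⁿ ≥ 4 ÷ (63/199940) = 799760/63.
25² = 625 falls short of 799760/63 but 25³ = 15625 reaches it, so n = 3.

3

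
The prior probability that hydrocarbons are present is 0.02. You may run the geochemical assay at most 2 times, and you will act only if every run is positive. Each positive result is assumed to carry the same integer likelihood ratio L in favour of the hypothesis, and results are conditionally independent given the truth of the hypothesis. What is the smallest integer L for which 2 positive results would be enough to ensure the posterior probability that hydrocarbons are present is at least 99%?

70

Prior odds = 0.02/0.98 = 1/49.
Target odds = 0.99/0.01 = 99.
Need L² ≥ 99 ÷ (1/49) = 4851.
69² = 4761 < 4851 ≤ 4900 = 70², so L = 70.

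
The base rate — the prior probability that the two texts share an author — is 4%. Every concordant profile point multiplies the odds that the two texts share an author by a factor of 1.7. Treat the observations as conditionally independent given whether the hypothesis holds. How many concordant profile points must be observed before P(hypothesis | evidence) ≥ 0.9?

Prior odds = 0.04/0.96 = 1/24.
Likelihood ratio per concordant profile point = 1.7.
Target posterior odds = 0.9/0.1 = 9.
Require 1.7ⁿ ≥ 9 ÷ (1/24) = 216.
1.7¹⁰ ≈201.599 falls short of 216 but 1.7¹¹ ≈342.719 reaches it, so n = 11.

11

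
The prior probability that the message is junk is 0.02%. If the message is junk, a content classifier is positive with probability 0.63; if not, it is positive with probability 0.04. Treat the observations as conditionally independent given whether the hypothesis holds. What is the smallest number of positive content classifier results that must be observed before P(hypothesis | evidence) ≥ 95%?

5

Prior odds = 0.0002/0.9998 = 1/4999.
Likelihood ratio of a positive = 0.63/0.04 = 15.75.
Target posterior odds = 0.95/0.05 = 19.
Require 15.75ⁿ ≥ 19 ÷ (1/4999) = 94981.
15.75⁴ = 15752961/256 falls short of 94981 but 15.75⁵ = 992436543/1024 reaches it, so n = 5.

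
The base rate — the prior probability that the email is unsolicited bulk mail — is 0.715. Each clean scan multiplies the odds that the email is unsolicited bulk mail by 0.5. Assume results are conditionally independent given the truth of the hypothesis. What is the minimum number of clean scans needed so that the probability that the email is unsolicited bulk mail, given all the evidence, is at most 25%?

3

Prior odds = 0.715/0.285 = 143/57.
Likelihood ratio per clean scan = 0.5.
Target odds: 0.25 ÷ 0.75 = 1/3.
Need (143/57) × 0.5ⁿ ≤ 1/3, i.e. 0.5ⁿ ≤ 19/143.
0.5² = 0.25 is still above 19/143 but 0.5³ = 0.125 is at or below it, so n = 3.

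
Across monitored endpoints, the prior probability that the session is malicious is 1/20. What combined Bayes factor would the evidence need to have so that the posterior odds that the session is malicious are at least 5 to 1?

95

Prior odds = 0.05/0.95 = 1/19.
Target odds = 5.
Required Bayes factor = 5 ÷ (1/19) = 95.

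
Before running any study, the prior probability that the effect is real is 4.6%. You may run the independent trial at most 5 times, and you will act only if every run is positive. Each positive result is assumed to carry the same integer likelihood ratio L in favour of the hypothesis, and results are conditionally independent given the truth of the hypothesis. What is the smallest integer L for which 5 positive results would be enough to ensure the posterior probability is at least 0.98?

Prior odds = 0.046/0.954 = 23/477.
Target odds = 0.98/0.02 = 49.
Need L⁵ ≥ 49 ÷ (23/477) = 23373/23.
3⁵ = 243 < 23373/23 ≤ 1024 = 4⁵, so L = 4.

4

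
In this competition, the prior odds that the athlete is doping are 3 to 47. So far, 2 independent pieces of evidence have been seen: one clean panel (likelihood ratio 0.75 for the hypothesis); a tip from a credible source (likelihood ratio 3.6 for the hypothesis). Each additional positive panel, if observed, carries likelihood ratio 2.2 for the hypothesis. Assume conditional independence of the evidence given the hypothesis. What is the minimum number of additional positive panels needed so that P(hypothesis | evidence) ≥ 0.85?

5

Prior odds = 3/47.
Combined Bayes factor of the evidence already in hand = 0.75 × 3.6 = 2.7.
Odds after that evidence = (3/47) × 2.7 = 81/470.
Target odds = 0.85/0.15 = 17/3.
Need 2.2ⁿ ≥ 17/3 ÷ (81/470) = 7990/243.
2.2⁴ = 23.4256 falls short of 7990/243 but 2.2⁵ = 51.53632 reaches it, so n = 5.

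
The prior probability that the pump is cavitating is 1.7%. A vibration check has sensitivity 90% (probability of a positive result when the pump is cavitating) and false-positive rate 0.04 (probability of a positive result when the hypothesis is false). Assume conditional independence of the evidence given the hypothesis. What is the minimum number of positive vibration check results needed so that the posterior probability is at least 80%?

Prior odds: 0.017 ÷ 0.983 = 17/983.
Likelihood ratio of a positive result = 0.9/0.04 = 22.5.
Target posterior odds = 0.8/0.2 = 4.
Need (17/983) × 22.5ⁿ ≥ 4, i.e. 22.5ⁿ ≥ 3932/17.
22.5¹ = 22.5 falls short of 3932/17 but 22.5² = 506.25 reaches it, so n = 2.

2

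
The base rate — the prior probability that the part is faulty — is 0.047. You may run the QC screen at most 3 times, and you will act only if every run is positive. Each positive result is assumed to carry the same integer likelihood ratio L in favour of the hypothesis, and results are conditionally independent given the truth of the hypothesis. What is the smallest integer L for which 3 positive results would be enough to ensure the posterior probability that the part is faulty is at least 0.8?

5

Prior odds = 0.047/0.953 = 47/953.
Target odds = 0.8/0.2 = 4.
Need L³ ≥ 4 ÷ (47/953) = 3812/47.
4³ = 64 < 3812/47 ≤ 125 = 5³, so L = 5.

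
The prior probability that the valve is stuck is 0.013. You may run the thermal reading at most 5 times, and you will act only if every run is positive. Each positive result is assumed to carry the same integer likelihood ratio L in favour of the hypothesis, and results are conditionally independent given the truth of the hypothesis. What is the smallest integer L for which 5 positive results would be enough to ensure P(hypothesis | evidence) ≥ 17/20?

Prior odds = 0.013/0.987 = 13/987.
Target odds = 0.85/0.15 = 17/3.
Need L⁵ ≥ 17/3 ÷ (13/987) = 5593/13.
3⁵ = 243 < 5593/13 ≤ 1024 = 4⁵, so L = 4.

4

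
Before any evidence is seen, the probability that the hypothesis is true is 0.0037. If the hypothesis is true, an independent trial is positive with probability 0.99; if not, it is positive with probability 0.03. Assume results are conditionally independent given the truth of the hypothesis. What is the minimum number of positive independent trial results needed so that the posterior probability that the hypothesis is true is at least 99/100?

Prior odds = 0.0037/0.9963 = 37/9963.
Likelihood ratio of a positive = 0.99/0.03 = 33.
Target odds: 0.99 ÷ 0.01 = 99.
Need (37/9963) × 33ⁿ ≥ 99, i.e. 33ⁿ ≥ 986337/37.
33² = 1089 falls short of 986337/37 but 33³ = 35937 reaches it, so n = 3.

3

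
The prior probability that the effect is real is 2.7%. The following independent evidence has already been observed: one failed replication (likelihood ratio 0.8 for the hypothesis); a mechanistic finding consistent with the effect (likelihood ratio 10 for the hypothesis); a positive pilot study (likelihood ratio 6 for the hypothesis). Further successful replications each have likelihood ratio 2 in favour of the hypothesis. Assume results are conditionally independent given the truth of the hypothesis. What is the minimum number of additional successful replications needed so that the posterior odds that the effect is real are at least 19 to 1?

Prior odds = 0.027/0.973 = 27/973.
Combined Bayes factor of the evidence already in hand = 0.8 × 10 × 6 = 48.
Odds after that evidence = (27/973) × 48 = 1296/973.
Target odds = 19.
Need 2ⁿ ≥ 19 ÷ (1296/973) = 18487/1296.
2³ = 8 falls short of 18487/1296 but 2⁴ = 16 reaches it, so n = 4.

4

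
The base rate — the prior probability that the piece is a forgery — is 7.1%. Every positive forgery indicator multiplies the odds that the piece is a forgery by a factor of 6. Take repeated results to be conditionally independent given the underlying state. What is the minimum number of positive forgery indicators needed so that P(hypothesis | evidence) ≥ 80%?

Prior odds: 0.071 ÷ 0.929 = 71/929.
Likelihood ratio per positive forgery indicator = 6.
Target posterior odds = 0.8/0.2 = 4.
Require 6ⁿ ≥ 4 ÷ (71/929) = 3716/71.
6² = 36 falls short of 3716/71 but 6³ = 216 reaches it, so n = 3.

3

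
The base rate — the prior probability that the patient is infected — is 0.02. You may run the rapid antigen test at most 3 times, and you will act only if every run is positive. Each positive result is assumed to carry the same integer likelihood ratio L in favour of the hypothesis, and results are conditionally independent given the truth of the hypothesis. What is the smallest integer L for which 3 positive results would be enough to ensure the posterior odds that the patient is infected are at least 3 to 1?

Prior odds = 0.02/0.98 = 1/49.
Target odds = 3.
Need L³ ≥ 3 ÷ (1/49) = 147.
5³ = 125 < 147 ≤ 216 = 6³, so L = 6.

6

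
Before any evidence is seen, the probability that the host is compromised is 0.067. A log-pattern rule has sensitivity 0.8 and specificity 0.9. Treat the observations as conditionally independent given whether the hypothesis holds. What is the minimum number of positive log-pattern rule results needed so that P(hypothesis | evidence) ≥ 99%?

Prior odds = 0.067/0.933 = 67/933.
False-positive rate = 1 − 0.9 = 0.1; likelihood ratio of a positive = 0.8/0.1 = 8.
Target posterior odds = 0.99/0.01 = 99.
Require 8ⁿ ≥ 99 ÷ (67/933) = 92367/67.
8³ = 512 falls short of 92367/67 but 8⁴ = 4096 reaches it, so n = 4.

4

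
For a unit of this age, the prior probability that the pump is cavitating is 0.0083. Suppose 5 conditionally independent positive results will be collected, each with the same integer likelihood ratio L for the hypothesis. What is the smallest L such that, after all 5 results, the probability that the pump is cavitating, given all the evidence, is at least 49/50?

6

Prior odds = 0.0083/0.9917 = 83/9917.
Target odds = 0.98/0.02 = 49.
Need L⁵ ≥ 49 ÷ (83/9917) = 485933/83.
5⁵ = 3125 < 485933/83 ≤ 7776 = 6⁵, so L = 6.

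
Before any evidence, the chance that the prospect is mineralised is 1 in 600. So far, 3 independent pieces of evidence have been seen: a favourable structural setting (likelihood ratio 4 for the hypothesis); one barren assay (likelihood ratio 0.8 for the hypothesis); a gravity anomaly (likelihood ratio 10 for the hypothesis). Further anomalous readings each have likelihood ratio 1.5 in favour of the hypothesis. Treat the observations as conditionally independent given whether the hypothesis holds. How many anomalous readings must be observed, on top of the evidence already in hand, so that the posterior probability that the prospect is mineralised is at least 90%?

13

Prior odds = (1/600)/(599/600) = 1/599.
Combined Bayes factor of the evidence already in hand = 4 × 0.8 × 10 = 32.
Odds after that evidence = (1/599) × 32 = 32/599.
Target odds = 0.9/0.1 = 9.
Need 1.5ⁿ ≥ 9 ÷ (32/599) = 168.46875.
1.5¹² = 531441/4096 falls short of 168.46875 but 1.5¹³ = 1594323/8192 reaches it, so n = 13.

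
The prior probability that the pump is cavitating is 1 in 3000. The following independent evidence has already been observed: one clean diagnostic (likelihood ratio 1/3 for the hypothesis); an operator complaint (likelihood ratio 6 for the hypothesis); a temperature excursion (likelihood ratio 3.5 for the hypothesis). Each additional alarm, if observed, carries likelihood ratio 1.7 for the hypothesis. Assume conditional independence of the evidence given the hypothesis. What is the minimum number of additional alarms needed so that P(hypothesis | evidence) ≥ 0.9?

Prior odds = (1/3000)/(2999/3000) = 1/2999.
Combined Bayes factor of the evidence already in hand = (1/3) × 6 × 3.5 = 7.
Odds after that evidence = (1/2999) × 7 = 7/2999.
Target odds = 0.9/0.1 = 9.
Need 1.7ⁿ ≥ 9 ÷ (7/2999) = 26991/7.
1.7¹⁵ ≈2862.42 falls short of 26991/7 but 1.7¹⁶ ≈4866.12 reaches it, so n = 16.

16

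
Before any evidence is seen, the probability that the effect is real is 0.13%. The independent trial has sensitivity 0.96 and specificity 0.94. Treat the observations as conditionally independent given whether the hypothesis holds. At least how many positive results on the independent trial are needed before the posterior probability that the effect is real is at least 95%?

Prior odds: 0.0013 ÷ 0.9987 = 13/9987.
False-positive rate = 1 − 0.94 = 0.06; likelihood ratio of a positive = 0.96/0.06 = 16.
Target posterior odds = 0.95/0.05 = 19.
Require 16ⁿ ≥ 19 ÷ (13/9987) = 189753/13.
16³ = 4096 falls short of 189753/13 but 16⁴ = 65536 reaches it, so n = 4.

4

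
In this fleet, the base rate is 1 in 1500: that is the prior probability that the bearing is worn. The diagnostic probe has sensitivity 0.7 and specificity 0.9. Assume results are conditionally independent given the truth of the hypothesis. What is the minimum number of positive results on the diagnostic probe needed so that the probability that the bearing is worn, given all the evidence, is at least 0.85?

5

Prior odds: (1/1500) ÷ (1499/1500) = 1/1499.
False-positive rate = 1 − 0.9 = 0.1; likelihood ratio of a positive = 0.7/0.1 = 7.
Target posterior odds = 0.85/0.15 = 17/3.
Need (1/1499) × 7ⁿ ≥ 17/3, i.e. 7ⁿ ≥ 25483/3.
7⁴ = 2401 falls short of 25483/3 but 7⁵ = 16807 reaches it, so n = 5.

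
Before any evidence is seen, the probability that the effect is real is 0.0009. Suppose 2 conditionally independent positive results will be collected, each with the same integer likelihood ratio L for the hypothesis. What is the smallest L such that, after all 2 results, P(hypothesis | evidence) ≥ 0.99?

Prior odds = 0.0009/0.9991 = 9/9991.
Target odds = 0.99/0.01 = 99.
Need L² ≥ 99 ÷ (9/9991) = 109901.
331² = 109561 < 109901 ≤ 110224 = 332², so L = 332.

332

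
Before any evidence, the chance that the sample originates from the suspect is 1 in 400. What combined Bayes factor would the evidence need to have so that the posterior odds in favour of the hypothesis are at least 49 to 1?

19551

Prior odds = 0.0025/0.9975 = 1/399.
Target odds = 49.
Required Bayes factor = 49 ÷ (1/399) = 19551.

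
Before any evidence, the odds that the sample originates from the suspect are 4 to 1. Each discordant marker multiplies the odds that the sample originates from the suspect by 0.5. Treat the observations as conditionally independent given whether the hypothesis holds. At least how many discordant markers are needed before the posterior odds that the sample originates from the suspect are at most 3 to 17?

Prior odds = 4.
Likelihood ratio per discordant marker = 0.5.
Target odds = 3/17.
Need 4 × 0.5ⁿ ≤ 3/17, i.e. 0.5ⁿ ≤ 3/68.
0.5⁴ = 0.0625 is still above 3/68 but 0.5⁵ = 0.03125 is at or below it, so n = 5.

5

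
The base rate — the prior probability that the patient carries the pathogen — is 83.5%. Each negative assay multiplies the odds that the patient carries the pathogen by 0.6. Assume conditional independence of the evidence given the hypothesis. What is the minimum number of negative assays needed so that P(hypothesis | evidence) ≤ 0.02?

Prior odds: 0.835 ÷ 0.165 = 167/33.
Likelihood ratio per negative assay = 0.6.
Target posterior odds = 0.02/0.98 = 1/49.
Need (167/33) × 0.6ⁿ ≤ 1/49, i.e. 0.6ⁿ ≤ 33/8183.
0.6¹⁰ = 59049/9765625 is still above 33/8183 but 0.6¹¹ = 177147/48828125 is at or below it, so n = 11.

11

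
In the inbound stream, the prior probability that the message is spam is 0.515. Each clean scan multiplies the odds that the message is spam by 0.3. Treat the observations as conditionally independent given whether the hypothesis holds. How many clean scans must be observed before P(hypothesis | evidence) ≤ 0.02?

4

Prior odds = 0.515/0.485 = 103/97.
Likelihood ratio per clean scan = 0.3.
Target odds: 0.02 ÷ 0.98 = 1/49.
Require 0.3ⁿ ≤ 1/49 ÷ (103/97) = 97/5047.
0.3³ = 0.027 is still above 97/5047 but 0.3⁴ = 0.0081 is at or below it, so n = 4.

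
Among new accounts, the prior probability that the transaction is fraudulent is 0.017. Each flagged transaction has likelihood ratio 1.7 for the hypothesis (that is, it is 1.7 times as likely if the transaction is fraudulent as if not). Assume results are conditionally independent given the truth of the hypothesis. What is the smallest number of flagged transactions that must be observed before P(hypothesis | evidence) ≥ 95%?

Prior odds = 0.017/0.983 = 17/983.
Likelihood ratio per flagged transaction = 1.7.
Target posterior odds = 0.95/0.05 = 19.
Require 1.7ⁿ ≥ 19 ÷ (17/983) = 18677/17.
1.7¹³ ≈990.458 falls short of 18677/17 but 1.7¹⁴ ≈1683.78 reaches it, so n = 14.

14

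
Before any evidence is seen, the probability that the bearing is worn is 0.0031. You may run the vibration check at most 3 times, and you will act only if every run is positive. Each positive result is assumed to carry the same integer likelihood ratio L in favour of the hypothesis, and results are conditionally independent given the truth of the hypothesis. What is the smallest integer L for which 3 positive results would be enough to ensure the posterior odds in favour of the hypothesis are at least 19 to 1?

19

Prior odds = 0.0031/0.9969 = 31/9969.
Target odds = 19.
Need L³ ≥ 19 ÷ (31/9969) = 189411/31.
18³ = 5832 < 189411/31 ≤ 6859 = 19³, so L = 19.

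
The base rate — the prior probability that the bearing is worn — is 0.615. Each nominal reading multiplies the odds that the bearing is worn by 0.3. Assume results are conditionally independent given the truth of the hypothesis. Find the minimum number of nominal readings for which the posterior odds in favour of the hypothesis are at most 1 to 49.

Prior odds = 0.615/0.385 = 123/77.
Likelihood ratio per nominal reading = 0.3.
Target odds = 1/49.
Need (123/77) × 0.3ⁿ ≤ 1/49, i.e. 0.3ⁿ ≤ 11/861.
0.3³ = 0.027 is still above 11/861 but 0.3⁴ = 0.0081 is at or below it, so n = 4.

4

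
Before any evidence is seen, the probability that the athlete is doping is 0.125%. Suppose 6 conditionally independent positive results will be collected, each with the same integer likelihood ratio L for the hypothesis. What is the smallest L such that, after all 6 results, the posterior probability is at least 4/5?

4

Prior odds = 0.00125/0.99875 = 1/799.
Target odds = 0.8/0.2 = 4.
Need L⁶ ≥ 4 ÷ (1/799) = 3196.
3⁶ = 729 < 3196 ≤ 4096 = 4⁶, so L = 4.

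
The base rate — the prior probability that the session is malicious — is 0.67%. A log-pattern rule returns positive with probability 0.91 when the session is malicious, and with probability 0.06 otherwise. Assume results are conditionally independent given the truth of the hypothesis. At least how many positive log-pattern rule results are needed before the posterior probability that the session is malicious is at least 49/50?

4

Prior odds: 0.0067 ÷ 0.9933 = 67/9933.
Likelihood ratio of a positive result = 0.91/0.06 = 91/6.
Target odds: 0.98 ÷ 0.02 = 49.
Require (91/6)ⁿ ≥ 49 ÷ (67/9933) = 486717/67.
(91/6)³ = 753571/216 falls short of 486717/67 but (91/6)⁴ = 68574961/1296 reaches it, so n = 4.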